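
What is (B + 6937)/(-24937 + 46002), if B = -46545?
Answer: -39608/21065 ≈ -1.8803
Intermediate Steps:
(B + 6937)/(-24937 + 46002) = (-46545 + 6937)/(-24937 + 46002) = -39608/21065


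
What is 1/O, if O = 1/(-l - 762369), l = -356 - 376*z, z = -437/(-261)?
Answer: -198721081/261 ≈ -7.6138e+5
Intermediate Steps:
z = 437/261 (z = -437*(-1/261) = 437/261 ≈ 1.6743)
l = -257228/261 (l = -356 - 376*437/261 = -356 - 164312/261 = -257228/261 ≈ -985.55)
O = -261/198721081 (O = 1/(-1*(-257228/261) - 762369) = 1/(257228/261 - 762369) = 1/(-198721081/261) = -261/198721081 ≈ -1.3134e-6)
1/O = 1/(-261/198721081) = -198721081/261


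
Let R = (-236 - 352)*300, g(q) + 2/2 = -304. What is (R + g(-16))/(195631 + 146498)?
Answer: -176705/342129 ≈ -0.51649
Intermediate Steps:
g(q) = -305 (g(q) = -1 - 304 = -305)
R = -176400 (R = -588*300 = -176400)
(R + g(-16))/(195631 + 146498) = (-176400 - 305)/(195631 + 146498) = -176705/342129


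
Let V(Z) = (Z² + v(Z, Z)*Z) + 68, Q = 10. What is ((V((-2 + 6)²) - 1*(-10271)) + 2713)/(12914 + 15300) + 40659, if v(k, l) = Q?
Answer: 573583247/14107 ≈ 40660.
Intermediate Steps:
v(k, l) = 10
V(Z) = 68 + Z² + 10*Z (V(Z) = (Z² + 10*Z) + 68 = 68 + Z² + 10*Z)
((V((-2 + 6)²) - 1*(-10271)) + 2713)/(12914 + 15300) + 40659 = (((68 + ((-2 + 6)²)² + 10*(-2 + 6)²) - 1*(-10271)) + 2713)/(12914 + 15300) + 40659 = (((68 + (4²)² + 10*4²) + 10271) + 2713)/28214 + 40659 = (((68 + 16² + 10*16) + 10271) + 2713)*(1/28214) + 40659 = (((68 + 256 + 160) + 10271) + 2713)*(1/28214) + 40659 = ((484 + 10271) + 2713)*(1/28214) + 40659 = (10755 + 2713)*(1/28214) + 40659 = 13468*(1/28214) + 40659 = 6734/14107 + 40659 = 573583247/14107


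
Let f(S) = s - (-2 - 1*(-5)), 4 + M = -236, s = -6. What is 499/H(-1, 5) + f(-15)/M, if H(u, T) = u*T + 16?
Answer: 39953/880 ≈ 45.401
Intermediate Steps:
H(u, T) = 16 + T*u (H(u, T) = T*u + 16 = 16 + T*u)
M = -240 (M = -4 - 236 = -240)
f(S) = -9 (f(S) = -6 - (-2 - 1*(-5)) = -6 - (-2 + 5) = -6 - 1*3 = -6 - 3 = -9)
499/H(-1, 5) + f(-15)/M = 499/(16 + 5*(-1)) - 9/(-240) = 499/(16 - 5) - 9*(-1/240) = 499/11 + 3/80 = 39953/880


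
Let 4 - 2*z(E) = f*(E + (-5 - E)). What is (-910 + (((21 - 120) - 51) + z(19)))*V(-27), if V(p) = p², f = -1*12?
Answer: -793152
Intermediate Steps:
f = -12
z(E) = -28 (z(E) = 2 - (-6)*(E + (-5 - E)) = 2 - (-6)*(-5) = 2 - ½*60 = 2 - 30 = -28)
(-910 + (((21 - 120) - 51) + z(19)))*V(-27) = (-910 + (((21 - 120) - 51) - 28))*(-27)² = (-910 + ((-99 - 51) - 28))*729 = (-910 + (-150 - 28))*729 = (-910 - 178)*729 = -1088*729 = -793152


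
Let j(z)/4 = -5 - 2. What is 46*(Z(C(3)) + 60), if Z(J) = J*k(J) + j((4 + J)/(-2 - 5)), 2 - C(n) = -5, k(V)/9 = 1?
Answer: 4370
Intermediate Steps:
k(V) = 9 (k(V) = 9*1 = 9)
C(n) = 7 (C(n) = 2 - 1*(-5) = 2 + 5 = 7)
j(z) = -28 (j(z) = 4*(-5 - 2) = 4*(-7) = -28)
Z(J) = -28 + 9*J (Z(J) = J*9 - 28 = 9*J - 28 = -28 + 9*J)
46*(Z(C(3)) + 60) = 46*((-28 + 9*7) + 60) = 46*((-28 + 63) + 60) = 46*(35 + 60) = 46*95 = 4370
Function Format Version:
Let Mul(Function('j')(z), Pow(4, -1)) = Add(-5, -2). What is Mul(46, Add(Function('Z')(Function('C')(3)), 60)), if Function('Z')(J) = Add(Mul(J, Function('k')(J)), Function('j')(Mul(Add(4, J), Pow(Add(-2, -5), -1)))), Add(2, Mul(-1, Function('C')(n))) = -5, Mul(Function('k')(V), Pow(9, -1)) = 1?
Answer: 4370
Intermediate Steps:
Function('k')(V) = 9 (Function('k')(V) = Mul(9, 1) = 9)
Function('C')(n) = 7 (Function('C')(n) = Add(2, Mul(-1, -5)) = Add(2, 5) = 7)
Function('j')(z) = -28 (Function('j')(z) = Mul(4, Add(-5, -2)) = Mul(4, -7) = -28)
Function('Z')(J) = Add(-28, Mul(9, J)) (Function('Z')(J) = Add(Mul(J, 9), -28) = Add(Mul(9, J), -28) = Add(-28, Mul(9, J)))
Mul(46, Add(Function('Z')(Function('C')(3)), 60)) = Mul(46, Add(Add(-28, Mul(9, 7)), 60)) = Mul(46, Add(Add(-28, 63), 60)) = Mul(46, Add(35, 60)) = Mul(46, 95) = 4370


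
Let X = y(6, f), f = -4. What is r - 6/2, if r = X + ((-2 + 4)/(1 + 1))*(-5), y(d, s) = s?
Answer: -12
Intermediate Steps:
X = -4
r = -9 (r = -4 + ((-2 + 4)/(1 + 1))*(-5) = -4 + (2/2)*(-5) = -4 + (2*(1/2))*(-5) = -4 + 1*(-5) = -4 - 5 = -9)
r - 6/2 = -9 - 6/2 = -9 - 2*3/2 = -9 - 3 = -12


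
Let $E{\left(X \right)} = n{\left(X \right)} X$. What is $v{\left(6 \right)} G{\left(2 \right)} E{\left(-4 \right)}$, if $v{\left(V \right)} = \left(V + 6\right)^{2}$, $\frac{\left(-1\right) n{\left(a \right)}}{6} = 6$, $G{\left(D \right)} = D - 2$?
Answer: $0$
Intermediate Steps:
$G{\left(D \right)} = -2 + D$ ($G{\left(D \right)} = D - 2 = -2 + D$)
$n{\left(a \right)} = -36$ ($n{\left(a \right)} = \left(-6\right) 6 = -36$)
$E{\left(X \right)} = - 36 X$
$v{\left(V \right)} = \left(6 + V\right)^{2}$
$v{\left(6 \right)} G{\left(2 \right)} E{\left(-4 \right)} = \left(6 + 6\right)^{2} \left(-2 + 2\right) \left(\left(-36\right) \left(-4\right)\right) = 12^{2} \cdot 0 \cdot 144 = 144 \cdot 0 \cdot 144 = 0 \cdot 144 = 0$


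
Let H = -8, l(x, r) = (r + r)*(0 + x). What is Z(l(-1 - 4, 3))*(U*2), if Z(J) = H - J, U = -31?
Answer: -1364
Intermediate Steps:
l(x, r) = 2*r*x (l(x, r) = (2*r)*x = 2*r*x)
Z(J) = -8 - J
Z(l(-1 - 4, 3))*(U*2) = (-8 - 2*3*(-1 - 4))*(-31*2) = (-8 - 2*3*(-5))*(-62) = (-8 - 1*(-30))*(-62) = (-8 + 30)*(-62) = 22*(-62) = -1364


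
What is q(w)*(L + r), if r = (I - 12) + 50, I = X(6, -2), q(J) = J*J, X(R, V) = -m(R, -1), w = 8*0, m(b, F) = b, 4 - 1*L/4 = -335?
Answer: 0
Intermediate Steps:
L = 1356 (L = 16 - 4*(-335) = 16 + 1340 = 1356)
w = 0
X(R, V) = -R
q(J) = J²
I = -6 (I = -1*6 = -6)
r = 32 (r = (-6 - 12) + 50 = -18 + 50 = 32)
q(w)*(L + r) = 0²*(1356 + 32) = 0*1388 = 0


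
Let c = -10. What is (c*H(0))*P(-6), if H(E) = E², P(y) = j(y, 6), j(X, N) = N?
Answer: 0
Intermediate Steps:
P(y) = 6
(c*H(0))*P(-6) = -10*0²*6 = -10*0*6 = 0*6 = 0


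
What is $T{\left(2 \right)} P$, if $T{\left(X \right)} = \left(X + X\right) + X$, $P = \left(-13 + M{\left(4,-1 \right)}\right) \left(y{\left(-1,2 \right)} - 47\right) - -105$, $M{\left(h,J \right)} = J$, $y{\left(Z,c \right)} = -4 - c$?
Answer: $5082$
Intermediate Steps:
$P = 847$ ($P = \left(-13 - 1\right) \left(\left(-4 - 2\right) - 47\right) - -105 = - 14 \left(\left(-4 - 2\right) - 47\right) + 105 = - 14 \left(-6 - 47\right) + 105 = \left(-14\right) \left(-53\right) + 105 = 742 + 105 = 847$)
$T{\left(X \right)} = 3 X$ ($T{\left(X \right)} = 2 X + X = 3 X$)
$T{\left(2 \right)} P = 3 \cdot 2 \cdot 847 = 6 \cdot 847 = 5082$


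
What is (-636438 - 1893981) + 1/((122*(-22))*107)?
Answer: -726705971773/287188 ≈ -2.5304e+6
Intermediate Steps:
(-636438 - 1893981) + 1/((122*(-22))*107) = -2530419 + 1/(-2684*107) = -2530419 + 1/(-287188) = -2530419 - 1/287188 = -726705971773/287188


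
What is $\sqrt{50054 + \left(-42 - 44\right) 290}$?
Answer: $\sqrt{25114} \approx 158.47$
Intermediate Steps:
$\sqrt{50054 + \left(-42 - 44\right) 290} = \sqrt{50054 - 24940} = \sqrt{25114}$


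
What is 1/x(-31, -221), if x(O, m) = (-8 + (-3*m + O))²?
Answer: 1/389376 ≈ 2.5682e-6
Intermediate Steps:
x(O, m) = (-8 + O - 3*m)² (x(O, m) = (-8 + (O - 3*m))² = (-8 + O - 3*m)²)
1/x(-31, -221) = 1/((8 - 1*(-31) + 3*(-221))²) = 1/((8 + 31 - 663)²) = 1/((-624)²) = 1/389376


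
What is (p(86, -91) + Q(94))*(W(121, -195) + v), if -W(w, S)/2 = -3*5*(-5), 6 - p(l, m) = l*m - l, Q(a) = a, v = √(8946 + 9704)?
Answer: -1201800 + 40060*√746 ≈ -1.0764e+5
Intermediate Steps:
v = 5*√746 (v = √18650 = 5*√746 ≈ 136.56)
p(l, m) = 6 + l - l*m (p(l, m) = 6 - (l*m - l) = 6 - (-l + l*m) = 6 + (l - l*m) = 6 + l - l*m)
W(w, S) = -150 (W(w, S) = -2*(-3*5)*(-5) = -(-30)*(-5) = -2*75 = -150)
(p(86, -91) + Q(94))*(W(121, -195) + v) = ((6 + 86 - 1*86*(-91)) + 94)*(-150 + 5*√746) = ((6 + 86 + 7826) + 94)*(-150 + 5*√746) = (7918 + 94)*(-150 + 5*√746) = 8012*(-150 + 5*√746) = -1201800 + 40060*√746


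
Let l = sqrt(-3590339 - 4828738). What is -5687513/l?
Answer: 5687513*I*sqrt(935453)/2806359 ≈ 1960.2*I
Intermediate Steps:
l = 3*I*sqrt(935453) (l = sqrt(-8419077) = 3*I*sqrt(935453) ≈ 2901.6*I)
-5687513/l = -5687513*(-I*sqrt(935453)/2806359) = -(-5687513)*I*sqrt(935453)/2806359 = 5687513*I*sqrt(935453)/2806359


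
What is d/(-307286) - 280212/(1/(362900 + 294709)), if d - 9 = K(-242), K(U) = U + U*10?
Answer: -8089081523574605/43898 ≈ -1.8427e+11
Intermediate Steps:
K(U) = 11*U (K(U) = U + 10*U = 11*U)
d = -2653 (d = 9 + 11*(-242) = 9 - 2662 = -2653)
d/(-307286) - 280212/(1/(362900 + 294709)) = -2653/(-307286) - 280212/(1/(362900 + 294709)) = -2653*(-1/307286) - 280212/(1/657609) = 379/43898 - 280212/1/657609 = 379/43898 - 280212*657609 = 379/43898 - 184269933108 = -8089081523574605/43898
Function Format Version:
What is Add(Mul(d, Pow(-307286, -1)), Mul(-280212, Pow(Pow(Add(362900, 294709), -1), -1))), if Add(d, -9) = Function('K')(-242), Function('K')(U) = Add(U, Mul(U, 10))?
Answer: Rational(-8089081523574605, 43898) ≈ -1.8427e+11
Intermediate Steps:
Function('K')(U) = Mul(11, U) (Function('K')(U) = Add(U, Mul(10, U)) = Mul(11, U))
d = -2653 (d = Add(9, Mul(11, -242)) = Add(9, -2662) = -2653)
Add(Mul(d, Pow(-307286, -1)), Mul(-280212, Pow(Pow(Add(362900, 294709), -1), -1))) = Add(Mul(-2653, Pow(-307286, -1)), Mul(-280212, Pow(Pow(Add(362900, 294709), -1), -1))) = Add(Mul(-2653, Rational(-1, 307286)), Mul(-280212, Pow(Pow(657609, -1), -1))) = Add(Rational(379, 43898), Mul(-280212, Pow(Rational(1, 657609), -1))) = Add(Rational(379, 43898), Mul(-280212, 657609)) = Add(Rational(379, 43898), -184269933108) = Rational(-8089081523574605, 43898)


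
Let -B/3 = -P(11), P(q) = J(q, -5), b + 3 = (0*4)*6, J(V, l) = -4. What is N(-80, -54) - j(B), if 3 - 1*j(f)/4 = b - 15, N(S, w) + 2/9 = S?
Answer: -1478/9 ≈ -164.22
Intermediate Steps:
N(S, w) = -2/9 + S
b = -3 (b = -3 + (0*4)*6 = -3 + 0*6 = -3 + 0 = -3)
P(q) = -4
B = -12 (B = -(-3)*(-4) = -3*4 = -12)
j(f) = 84 (j(f) = 12 - 4*(-3 - 15) = 12 - 4*(-18) = 12 + 72 = 84)
N(-80, -54) - j(B) = (-2/9 - 80) - 1*84 = -722/9 - 84 = -1478/9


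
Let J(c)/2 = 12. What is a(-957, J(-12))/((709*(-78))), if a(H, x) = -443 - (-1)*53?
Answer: 5/709 ≈ 0.0070522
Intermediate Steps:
J(c) = 24 (J(c) = 2*12 = 24)
a(H, x) = -390 (a(H, x) = -443 - 1*(-53) = -443 + 53 = -390)
a(-957, J(-12))/((709*(-78))) = -390/(709*(-78)) = -390/(-55302) = -390*(-1/55302) = 5/709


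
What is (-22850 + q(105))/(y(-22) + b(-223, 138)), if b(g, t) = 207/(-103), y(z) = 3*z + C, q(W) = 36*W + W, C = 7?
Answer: 1953395/6284 ≈ 310.85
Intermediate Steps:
q(W) = 37*W
y(z) = 7 + 3*z (y(z) = 3*z + 7 = 7 + 3*z)
b(g, t) = -207/103 (b(g, t) = 207*(-1/103) = -207/103)
(-22850 + q(105))/(y(-22) + b(-223, 138)) = (-22850 + 37*105)/((7 + 3*(-22)) - 207/103) = (-22850 + 3885)/((7 - 66) - 207/103) = -18965/(-59 - 207/103) = -18965/(-6284/103) = -18965*(-103/6284) = 1953395/6284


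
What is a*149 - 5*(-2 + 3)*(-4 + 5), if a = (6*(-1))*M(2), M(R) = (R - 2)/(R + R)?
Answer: -5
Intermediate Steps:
M(R) = (-2 + R)/(2*R) (M(R) = (-2 + R)/((2*R)) = (-2 + R)*(1/(2*R)) = (-2 + R)/(2*R))
a = 0 (a = (6*(-1))*((1/2)*(-2 + 2)/2) = -3*0/2 = -6*0 = 0)
a*149 - 5*(-2 + 3)*(-4 + 5) = 0*149 - 5*(-2 + 3)*(-4 + 5) = 0 - 5 = -5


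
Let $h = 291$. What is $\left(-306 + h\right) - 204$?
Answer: $-219$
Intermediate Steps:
$\left(-306 + h\right) - 204 = \left(-306 + 291\right) - 204 = -15 - 204 = -219$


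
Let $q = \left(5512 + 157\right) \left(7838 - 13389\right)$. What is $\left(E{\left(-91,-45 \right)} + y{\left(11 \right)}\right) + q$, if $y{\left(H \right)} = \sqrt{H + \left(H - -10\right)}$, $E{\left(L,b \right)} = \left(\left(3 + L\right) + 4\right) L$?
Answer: $-31460975 + 4 \sqrt{2} \approx -3.1461 \cdot 10^{7}$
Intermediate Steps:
$q = -31468619$ ($q = 5669 \left(-5551\right) = -31468619$)
$E{\left(L,b \right)} = L \left(7 + L\right)$ ($E{\left(L,b \right)} = \left(7 + L\right) L = L \left(7 + L\right)$)
$y{\left(H \right)} = \sqrt{10 + 2 H}$ ($y{\left(H \right)} = \sqrt{H + \left(H + 10\right)} = \sqrt{H + \left(10 + H\right)} = \sqrt{10 + 2 H}$)
$\left(E{\left(-91,-45 \right)} + y{\left(11 \right)}\right) + q = \left(- 91 \left(7 - 91\right) + \sqrt{10 + 2 \cdot 11}\right) - 31468619 = \left(\left(-91\right) \left(-84\right) + \sqrt{10 + 22}\right) - 31468619 = \left(7644 + \sqrt{32}\right) - 31468619 = \left(7644 + 4 \sqrt{2}\right) - 31468619 = -31460975 + 4 \sqrt{2}$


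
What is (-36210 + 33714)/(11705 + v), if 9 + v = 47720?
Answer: -312/7427 ≈ -0.042009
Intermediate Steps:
v = 47711 (v = -9 + 47720 = 47711)
(-36210 + 33714)/(11705 + v) = (-36210 + 33714)/(11705 + 47711) = -2496/59416 = -2496*1/59416 = -312/7427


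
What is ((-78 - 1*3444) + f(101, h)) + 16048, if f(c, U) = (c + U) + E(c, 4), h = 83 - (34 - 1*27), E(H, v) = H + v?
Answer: 12808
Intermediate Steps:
h = 76 (h = 83 - (34 - 27) = 83 - 1*7 = 83 - 7 = 76)
f(c, U) = 4 + U + 2*c (f(c, U) = (c + U) + (c + 4) = (U + c) + (4 + c) = 4 + U + 2*c)
((-78 - 1*3444) + f(101, h)) + 16048 = ((-78 - 1*3444) + (4 + 76 + 2*101)) + 16048 = ((-78 - 3444) + (4 + 76 + 202)) + 16048 = (-3522 + 282) + 16048 = -3240 + 16048 = 12808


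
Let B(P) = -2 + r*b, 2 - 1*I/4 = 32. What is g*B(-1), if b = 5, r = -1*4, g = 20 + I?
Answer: 2200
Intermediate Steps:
I = -120 (I = 8 - 4*32 = 8 - 128 = -120)
g = -100 (g = 20 - 120 = -100)
r = -4
B(P) = -22 (B(P) = -2 - 4*5 = -2 - 20 = -22)
g*B(-1) = -100*(-22) = 2200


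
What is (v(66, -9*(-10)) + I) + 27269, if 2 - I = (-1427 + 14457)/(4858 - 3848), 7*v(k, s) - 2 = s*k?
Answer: 19871618/707 ≈ 28107.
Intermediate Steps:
v(k, s) = 2/7 + k*s/7 (v(k, s) = 2/7 + (s*k)/7 = 2/7 + (k*s)/7 = 2/7 + k*s/7)
I = -1101/101 (I = 2 - (-1427 + 14457)/(4858 - 3848) = 2 - 13030/1010 = 2 - 1*1303/101 = 2 - 1303/101 = -1101/101 ≈ -10.901)
(v(66, -9*(-10)) + I) + 27269 = ((2/7 + (1/7)*66*(-9*(-10))) - 1101/101) + 27269 = ((2/7 + (1/7)*66*90) - 1101/101) + 27269 = ((2/7 + 5940/7) - 1101/101) + 27269 = (5942/7 - 1101/101) + 27269 = 592435/707 + 27269 = 19871618/707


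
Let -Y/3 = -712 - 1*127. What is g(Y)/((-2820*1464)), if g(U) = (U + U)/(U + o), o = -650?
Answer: -839/1284645360 ≈ -6.5310e-7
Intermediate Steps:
Y = 2517 (Y = -3*(-712 - 1*127) = -3*(-712 - 127) = -3*(-839) = 2517)
g(U) = 2*U/(-650 + U) (g(U) = (U + U)/(U - 650) = (2*U)/(-650 + U) = 2*U/(-650 + U))
g(Y)/((-2820*1464)) = (2*2517/(-650 + 2517))/((-2820*1464)) = (2*2517/1867)/(-4128480) = (2*2517*(1/1867))*(-1/4128480) = (5034/1867)*(-1/4128480) = -839/1284645360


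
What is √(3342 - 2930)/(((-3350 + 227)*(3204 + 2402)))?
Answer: -√103/8753769 ≈ -1.1594e-6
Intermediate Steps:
√(3342 - 2930)/(((-3350 + 227)*(3204 + 2402))) = √412/((-3123*5606)) = (2*√103)/(-17507538) = (2*√103)*(-1/17507538) = -√103/8753769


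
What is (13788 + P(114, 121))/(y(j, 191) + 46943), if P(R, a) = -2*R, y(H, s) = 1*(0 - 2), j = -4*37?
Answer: 4520/15647 ≈ 0.28887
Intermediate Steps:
j = -148
y(H, s) = -2 (y(H, s) = 1*(-2) = -2)
(13788 + P(114, 121))/(y(j, 191) + 46943) = (13788 - 2*114)/(-2 + 46943) = (13788 - 228)/46941 = 13560*(1/46941) = 4520/15647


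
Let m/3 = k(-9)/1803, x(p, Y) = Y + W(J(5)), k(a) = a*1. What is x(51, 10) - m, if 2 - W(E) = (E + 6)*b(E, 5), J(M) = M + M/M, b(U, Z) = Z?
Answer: -28839/601 ≈ -47.985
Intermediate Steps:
k(a) = a
J(M) = 1 + M (J(M) = M + 1 = 1 + M)
W(E) = -28 - 5*E (W(E) = 2 - (E + 6)*5 = 2 - (6 + E)*5 = 2 - (30 + 5*E) = 2 + (-30 - 5*E) = -28 - 5*E)
x(p, Y) = -58 + Y (x(p, Y) = Y + (-28 - 5*(1 + 5)) = Y + (-28 - 5*6) = Y + (-28 - 30) = Y - 58 = -58 + Y)
m = -9/601 (m = 3*(-9/1803) = 3*(-9*1/1803) = 3*(-3/601) = -9/601 ≈ -0.014975)
x(51, 10) - m = (-58 + 10) - 1*(-9/601) = -48 + 9/601 = -28839/601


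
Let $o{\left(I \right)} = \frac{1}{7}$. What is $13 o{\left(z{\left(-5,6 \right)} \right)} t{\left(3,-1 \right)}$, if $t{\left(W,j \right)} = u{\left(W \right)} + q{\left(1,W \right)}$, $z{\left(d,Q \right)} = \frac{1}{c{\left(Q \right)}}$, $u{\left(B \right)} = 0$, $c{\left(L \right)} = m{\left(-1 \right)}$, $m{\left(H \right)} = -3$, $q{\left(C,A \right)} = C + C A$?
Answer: $\frac{52}{7} \approx 7.4286$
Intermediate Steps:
$q{\left(C,A \right)} = C + A C$
$c{\left(L \right)} = -3$
$z{\left(d,Q \right)} = - \frac{1}{3}$ ($z{\left(d,Q \right)} = \frac{1}{-3} = - \frac{1}{3}$)
$o{\left(I \right)} = \frac{1}{7}$
$t{\left(W,j \right)} = 1 + W$ ($t{\left(W,j \right)} = 0 + 1 \left(1 + W\right) = 0 + \left(1 + W\right) = 1 + W$)
$13 o{\left(z{\left(-5,6 \right)} \right)} t{\left(3,-1 \right)} = 13 \cdot \frac{1}{7} \left(1 + 3\right) = \frac{13}{7} \cdot 4 = \frac{52}{7}$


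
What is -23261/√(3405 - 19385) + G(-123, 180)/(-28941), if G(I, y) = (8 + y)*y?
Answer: -11280/9647 + 23261*I*√3995/7990 ≈ -1.1693 + 184.01*I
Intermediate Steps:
G(I, y) = y*(8 + y)
-23261/√(3405 - 19385) + G(-123, 180)/(-28941) = -23261/√(3405 - 19385) + (180*(8 + 180))/(-28941) = -23261*(-I*√3995/7990) + (180*188)*(-1/28941) = -23261*(-I*√3995/7990) + 33840*(-1/28941) = -(-23261)*I*√3995/7990 - 11280/9647 = 23261*I*√3995/7990 - 11280/9647 = -11280/9647 + 23261*I*√3995/7990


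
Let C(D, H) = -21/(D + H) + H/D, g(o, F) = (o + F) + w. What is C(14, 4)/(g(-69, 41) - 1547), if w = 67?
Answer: 37/63336 ≈ 0.00058419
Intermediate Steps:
g(o, F) = 67 + F + o (g(o, F) = (o + F) + 67 = (F + o) + 67 = 67 + F + o)
C(14, 4)/(g(-69, 41) - 1547) = ((4² - 21*14 + 14*4)/(14*(14 + 4)))/((67 + 41 - 69) - 1547) = ((1/14)*(16 - 294 + 56)/18)/(39 - 1547) = ((1/14)*(1/18)*(-222))/(-1508) = -37/42*(-1/1508) = 37/63336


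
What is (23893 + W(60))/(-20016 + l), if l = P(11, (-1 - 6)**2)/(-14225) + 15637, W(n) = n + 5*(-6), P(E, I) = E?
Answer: -340304675/62291286 ≈ -5.4631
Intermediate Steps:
W(n) = -30 + n (W(n) = n - 30 = -30 + n)
l = 222436314/14225 (l = 11/(-14225) + 15637 = 11*(-1/14225) + 15637 = -11/14225 + 15637 = 222436314/14225 ≈ 15637.)
(23893 + W(60))/(-20016 + l) = (23893 + (-30 + 60))/(-20016 + 222436314/14225) = (23893 + 30)/(-62291286/14225) = 23923*(-14225/62291286) = -340304675/62291286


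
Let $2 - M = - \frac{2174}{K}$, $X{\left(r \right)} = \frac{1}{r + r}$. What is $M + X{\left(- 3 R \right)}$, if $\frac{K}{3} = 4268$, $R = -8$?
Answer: $\frac{112195}{51216} \approx 2.1906$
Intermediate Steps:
$K = 12804$ ($K = 3 \cdot 4268 = 12804$)
$X{\left(r \right)} = \frac{1}{2 r}$
$M = \frac{13891}{6402}$ ($M = 2 - - \frac{2174}{12804} = 2 - \left(-2174\right) \frac{1}{12804} = 2 - - \frac{1087}{6402} = 2 + \frac{1087}{6402} = \frac{13891}{6402} \approx 2.1698$)
$M + X{\left(- 3 R \right)} = \frac{13891}{6402} + \frac{1}{2 \left(\left(-3\right) \left(-8\right)\right)} = \frac{13891}{6402} + \frac{1}{2 \cdot 24} = \frac{13891}{6402} + \frac{1}{2} \cdot \frac{1}{24} = \frac{13891}{6402} + \frac{1}{48} = \frac{112195}{51216}$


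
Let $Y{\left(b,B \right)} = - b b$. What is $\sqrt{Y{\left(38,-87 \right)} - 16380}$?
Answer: $4 i \sqrt{1114} \approx 133.51 i$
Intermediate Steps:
$Y{\left(b,B \right)} = - b^{2}$
$\sqrt{Y{\left(38,-87 \right)} - 16380} = \sqrt{- 38^{2} - 16380} = \sqrt{\left(-1\right) 1444 - 16380} = \sqrt{-1444 - 16380} = \sqrt{-17824} = 4 i \sqrt{1114}$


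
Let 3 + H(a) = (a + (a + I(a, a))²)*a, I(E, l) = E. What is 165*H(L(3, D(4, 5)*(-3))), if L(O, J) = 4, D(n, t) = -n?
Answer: 44385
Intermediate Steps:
H(a) = -3 + a*(a + 4*a²) (H(a) = -3 + (a + (a + a)²)*a = -3 + (a + (2*a)²)*a = -3 + (a + 4*a²)*a = -3 + a*(a + 4*a²))
165*H(L(3, D(4, 5)*(-3))) = 165*(-3 + 4² + 4*4³) = 165*(-3 + 16 + 4*64) = 165*(-3 + 16 + 256) = 165*269 = 44385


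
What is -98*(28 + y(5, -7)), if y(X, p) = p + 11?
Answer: -3136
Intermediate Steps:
y(X, p) = 11 + p
-98*(28 + y(5, -7)) = -98*(28 + (11 - 7)) = -98*(28 + 4) = -98*32 = -3136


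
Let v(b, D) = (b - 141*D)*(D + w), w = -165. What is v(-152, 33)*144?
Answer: 91333440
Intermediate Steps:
v(b, D) = (-165 + D)*(b - 141*D) (v(b, D) = (b - 141*D)*(D - 165) = (b - 141*D)*(-165 + D) = (-165 + D)*(b - 141*D))
v(-152, 33)*144 = (-165*(-152) - 141*33² + 23265*33 + 33*(-152))*144 = (25080 - 141*1089 + 767745 - 5016)*144 = (25080 - 153549 + 767745 - 5016)*144 = 634260*144 = 91333440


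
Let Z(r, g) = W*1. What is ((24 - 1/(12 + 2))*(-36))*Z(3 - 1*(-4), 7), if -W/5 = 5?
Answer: 150750/7 ≈ 21536.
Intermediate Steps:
W = -25 (W = -5*5 = -25)
Z(r, g) = -25 (Z(r, g) = -25*1 = -25)
((24 - 1/(12 + 2))*(-36))*Z(3 - 1*(-4), 7) = ((24 - 1/(12 + 2))*(-36))*(-25) = ((24 - 1/14)*(-36))*(-25) = ((335/14)*(-36))*(-25) = -6030/7*(-25) = 150750/7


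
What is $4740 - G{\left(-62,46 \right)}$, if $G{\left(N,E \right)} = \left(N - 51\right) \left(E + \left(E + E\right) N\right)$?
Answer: $-634614$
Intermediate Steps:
$G{\left(N,E \right)} = \left(-51 + N\right) \left(E + 2 E N\right)$
$4740 - G{\left(-62,46 \right)} = 4740 - 46 \left(-51 - -6262 + 2 \left(-62\right)^{2}\right) = 4740 - 46 \left(-51 + 6262 + 2 \cdot 3844\right) = 4740 - 46 \left(-51 + 6262 + 7688\right) = 4740 - 46 \cdot 13899 = 4740 - 639354 = -634614$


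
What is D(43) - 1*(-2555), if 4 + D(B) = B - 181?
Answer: 2413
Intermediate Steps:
D(B) = -185 + B (D(B) = -4 + (B - 181) = -4 + (-181 + B) = -185 + B)
D(43) - 1*(-2555) = (-185 + 43) - 1*(-2555) = -142 + 2555 = 2413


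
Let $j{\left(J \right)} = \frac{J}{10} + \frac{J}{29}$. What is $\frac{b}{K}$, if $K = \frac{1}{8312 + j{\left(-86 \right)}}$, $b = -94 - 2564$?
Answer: $- \frac{3199070454}{145} \approx -2.2063 \cdot 10^{7}$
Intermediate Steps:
$j{\left(J \right)} = \frac{39 J}{290}$ ($j{\left(J \right)} = J \frac{1}{10} + J \frac{1}{29} = \frac{J}{10} + \frac{J}{29} = \frac{39 J}{290}$)
$b = -2658$ ($b = -94 - 2564 = -2658$)
$K = \frac{145}{1203563}$ ($K = \frac{1}{8312 + \frac{39}{290} \left(-86\right)} = \frac{1}{8312 - \frac{1677}{145}} = \frac{1}{\frac{1203563}{145}} = \frac{145}{1203563} \approx 0.00012048$)
$\frac{b}{K} = - \frac{2658}{\frac{145}{1203563}} = \left(-2658\right) \frac{1203563}{145} = - \frac{3199070454}{145}$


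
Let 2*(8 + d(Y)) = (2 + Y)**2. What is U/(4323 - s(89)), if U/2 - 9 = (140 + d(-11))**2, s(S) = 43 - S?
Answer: 119061/8738 ≈ 13.626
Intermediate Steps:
d(Y) = -8 + (2 + Y)**2/2
U = 119061/2 (U = 18 + 2*(140 + (-8 + (2 - 11)**2/2))**2 = 18 + 2*(140 + (-8 + (1/2)*(-9)**2))**2 = 18 + 2*(140 + (-8 + (1/2)*81))**2 = 18 + 2*(140 + (-8 + 81/2))**2 = 18 + 2*(140 + 65/2)**2 = 18 + 2*(345/2)**2 = 18 + 2*(119025/4) = 18 + 119025/2 = 119061/2 ≈ 59531.)
U/(4323 - s(89)) = 119061/(2*(4323 - (43 - 1*89))) = 119061/(2*(4323 - (43 - 89))) = 119061/(2*(4323 - 1*(-46))) = 119061/(2*(4323 + 46)) = (119061/2)/4369 = (119061/2)*(1/4369) = 119061/8738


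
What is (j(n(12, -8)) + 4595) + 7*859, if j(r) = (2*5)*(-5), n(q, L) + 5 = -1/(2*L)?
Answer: 10558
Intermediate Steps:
n(q, L) = -5 - 1/(2*L)
j(r) = -50 (j(r) = 10*(-5) = -50)
(j(n(12, -8)) + 4595) + 7*859 = (-50 + 4595) + 7*859 = 4545 + 6013 = 10558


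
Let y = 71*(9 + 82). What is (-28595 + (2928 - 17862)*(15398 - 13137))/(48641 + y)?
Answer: -33794369/55102 ≈ -613.31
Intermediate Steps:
y = 6461 (y = 71*91 = 6461)
(-28595 + (2928 - 17862)*(15398 - 13137))/(48641 + y) = (-28595 + (2928 - 17862)*(15398 - 13137))/(48641 + 6461) = (-28595 - 14934*2261)/55102 = (-28595 - 33765774)*(1/55102) = -33794369*1/55102 = -33794369/55102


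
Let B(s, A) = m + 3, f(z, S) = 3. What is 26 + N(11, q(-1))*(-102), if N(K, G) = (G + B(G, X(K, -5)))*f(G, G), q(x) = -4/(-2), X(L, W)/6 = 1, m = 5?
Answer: -3034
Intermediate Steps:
X(L, W) = 6 (X(L, W) = 6*1 = 6)
q(x) = 2 (q(x) = -4*(-½) = 2)
B(s, A) = 8 (B(s, A) = 5 + 3 = 8)
N(K, G) = 24 + 3*G (N(K, G) = (G + 8)*3 = (8 + G)*3 = 24 + 3*G)
26 + N(11, q(-1))*(-102) = 26 + (24 + 3*2)*(-102) = 26 + (24 + 6)*(-102) = 26 + 30*(-102) = 26 - 3060 = -3034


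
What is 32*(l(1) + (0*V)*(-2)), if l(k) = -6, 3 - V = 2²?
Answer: -192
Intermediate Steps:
V = -1 (V = 3 - 1*2² = 3 - 1*4 = 3 - 4 = -1)
32*(l(1) + (0*V)*(-2)) = 32*(-6 + (0*(-1))*(-2)) = 32*(-6 + 0*(-2)) = 32*(-6 + 0) = 32*(-6) = -192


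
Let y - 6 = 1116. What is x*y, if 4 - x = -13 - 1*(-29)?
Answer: -13464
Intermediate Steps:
y = 1122 (y = 6 + 1116 = 1122)
x = -12 (x = 4 - (-13 - 1*(-29)) = 4 - (-13 + 29) = 4 - 1*16 = 4 - 16 = -12)
x*y = -12*1122 = -13464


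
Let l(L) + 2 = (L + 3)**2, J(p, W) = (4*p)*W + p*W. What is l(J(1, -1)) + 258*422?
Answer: 108878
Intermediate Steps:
J(p, W) = 5*W*p (J(p, W) = 4*W*p + W*p = 5*W*p)
l(L) = -2 + (3 + L)**2 (l(L) = -2 + (L + 3)**2 = -2 + (3 + L)**2)
l(J(1, -1)) + 258*422 = (-2 + (3 + 5*(-1)*1)**2) + 258*422 = (-2 + (3 - 5)**2) + 108876 = (-2 + (-2)**2) + 108876 = (-2 + 4) + 108876 = 2 + 108876 = 108878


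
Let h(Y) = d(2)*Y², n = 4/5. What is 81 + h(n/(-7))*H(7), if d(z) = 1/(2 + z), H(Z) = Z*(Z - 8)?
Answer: 14171/175 ≈ 80.977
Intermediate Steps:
H(Z) = Z*(-8 + Z)
n = ⅘ (n = 4*(⅕) = ⅘ ≈ 0.80000)
h(Y) = Y²/4 (h(Y) = Y²/(2 + 2) = Y²/4)
81 + h(n/(-7))*H(7) = 81 + (((⅘)/(-7))²/4)*(7*(-8 + 7)) = 81 + (((⅘)*(-⅐))²/4)*(7*(-1)) = 81 + ((-4/35)²/4)*(-7) = 81 + ((¼)*(16/1225))*(-7) = 81 + (4/1225)*(-7) = 81 - 4/175 = 14171/175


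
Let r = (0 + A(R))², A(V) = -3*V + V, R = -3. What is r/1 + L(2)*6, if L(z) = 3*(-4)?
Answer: -36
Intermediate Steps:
A(V) = -2*V
r = 36 (r = (0 - 2*(-3))² = (0 + 6)² = 6² = 36)
L(z) = -12
r/1 + L(2)*6 = 36/1 - 12*6 = 36*1 - 72 = 36 - 72 = -36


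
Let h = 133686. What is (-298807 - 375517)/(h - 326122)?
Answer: 168581/48109 ≈ 3.5041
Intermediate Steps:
(-298807 - 375517)/(h - 326122) = (-298807 - 375517)/(133686 - 326122) = -674324/(-192436) = -674324*(-1/192436) = 168581/48109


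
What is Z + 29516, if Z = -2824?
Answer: 26692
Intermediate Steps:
Z + 29516 = -2824 + 29516 = 26692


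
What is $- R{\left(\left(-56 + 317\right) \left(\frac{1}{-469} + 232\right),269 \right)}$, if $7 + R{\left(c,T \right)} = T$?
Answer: $-262$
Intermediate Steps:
$R{\left(c,T \right)} = -7 + T$
$- R{\left(\left(-56 + 317\right) \left(\frac{1}{-469} + 232\right),269 \right)} = - (-7 + 269) = \left(-1\right) 262 = -262$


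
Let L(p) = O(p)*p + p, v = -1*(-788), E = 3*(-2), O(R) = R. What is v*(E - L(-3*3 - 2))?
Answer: -91408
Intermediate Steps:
E = -6
v = 788
L(p) = p + p² (L(p) = p*p + p = p² + p = p + p²)
v*(E - L(-3*3 - 2)) = 788*(-6 - (-3*3 - 2)*(1 + (-3*3 - 2))) = 788*(-6 - (-9 - 2)*(1 + (-9 - 2))) = 788*(-6 - (-11)*(1 - 11)) = 788*(-6 - (-11)*(-10)) = 788*(-6 - 1*110) = 788*(-6 - 110) = 788*(-116) = -91408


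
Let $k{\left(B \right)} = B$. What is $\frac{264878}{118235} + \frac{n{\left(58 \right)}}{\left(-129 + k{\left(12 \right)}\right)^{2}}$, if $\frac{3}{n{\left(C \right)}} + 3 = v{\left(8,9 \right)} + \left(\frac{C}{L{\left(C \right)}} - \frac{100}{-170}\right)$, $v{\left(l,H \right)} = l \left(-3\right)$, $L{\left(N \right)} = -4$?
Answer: $\frac{1208635424}{539506305} \approx 2.2403$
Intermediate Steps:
$v{\left(l,H \right)} = - 3 l$
$n{\left(C \right)} = \frac{3}{- \frac{449}{17} - \frac{C}{4}}$ ($n{\left(C \right)} = \frac{3}{-3 + \left(\left(-3\right) 8 + \left(\frac{C}{-4} - \frac{100}{-170}\right)\right)} = \frac{3}{-3 + \left(-24 + \left(C \left(- \frac{1}{4}\right) - - \frac{10}{17}\right)\right)} = \frac{3}{-3 - \left(\frac{398}{17} + \frac{C}{4}\right)} = \frac{3}{- \frac{449}{17} - \frac{C}{4}}$)
$\frac{264878}{118235} + \frac{n{\left(58 \right)}}{\left(-129 + k{\left(12 \right)}\right)^{2}} = \frac{264878}{118235} + \frac{\left(-204\right) \frac{1}{1796 + 17 \cdot 58}}{\left(-129 + 12\right)^{2}} = 264878 \cdot \frac{1}{118235} + \frac{\left(-204\right) \frac{1}{1796 + 986}}{\left(-117\right)^{2}} = \frac{264878}{118235} + \frac{\left(-204\right) \frac{1}{2782}}{13689} = \frac{264878}{118235} + \left(-204\right) \frac{1}{2782} \cdot \frac{1}{13689} = \frac{264878}{118235} - \frac{34}{6347133} = \frac{1208635424}{539506305}$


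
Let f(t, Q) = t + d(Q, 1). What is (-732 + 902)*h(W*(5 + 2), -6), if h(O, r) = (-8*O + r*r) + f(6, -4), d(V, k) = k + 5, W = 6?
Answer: -48960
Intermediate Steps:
d(V, k) = 5 + k
f(t, Q) = 6 + t (f(t, Q) = t + (5 + 1) = t + 6 = 6 + t)
h(O, r) = 12 + r² - 8*O (h(O, r) = (-8*O + r*r) + (6 + 6) = (-8*O + r²) + 12 = (r² - 8*O) + 12 = 12 + r² - 8*O)
(-732 + 902)*h(W*(5 + 2), -6) = (-732 + 902)*(12 + (-6)² - 48*(5 + 2)) = 170*(12 + 36 - 48*7) = 170*(12 + 36 - 8*42) = 170*(12 + 36 - 336) = 170*(-288) = -48960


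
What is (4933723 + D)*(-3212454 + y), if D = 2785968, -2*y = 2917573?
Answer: -72121066493371/2 ≈ -3.6061e+13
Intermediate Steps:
y = -2917573/2 (y = -1/2*2917573 = -2917573/2 ≈ -1.4588e+6)
(4933723 + D)*(-3212454 + y) = (4933723 + 2785968)*(-3212454 - 2917573/2) = 7719691*(-9342481/2) = -72121066493371/2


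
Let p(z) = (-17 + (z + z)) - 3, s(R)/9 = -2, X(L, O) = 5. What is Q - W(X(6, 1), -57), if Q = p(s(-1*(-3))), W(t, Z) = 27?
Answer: -83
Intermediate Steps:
s(R) = -18 (s(R) = 9*(-2) = -18)
p(z) = -20 + 2*z (p(z) = (-17 + 2*z) - 3 = -20 + 2*z)
Q = -56 (Q = -20 + 2*(-18) = -20 - 36 = -56)
Q - W(X(6, 1), -57) = -56 - 1*27 = -56 - 27 = -83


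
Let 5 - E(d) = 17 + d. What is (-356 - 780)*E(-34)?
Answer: -24992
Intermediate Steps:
E(d) = -12 - d (E(d) = 5 - (17 + d) = 5 + (-17 - d) = -12 - d)
(-356 - 780)*E(-34) = (-356 - 780)*(-12 - 1*(-34)) = -1136*(-12 + 34) = -1136*22 = -24992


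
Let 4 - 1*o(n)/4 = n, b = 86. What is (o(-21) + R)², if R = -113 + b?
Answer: 5329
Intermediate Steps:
o(n) = 16 - 4*n
R = -27 (R = -113 + 86 = -27)
(o(-21) + R)² = ((16 - 4*(-21)) - 27)² = ((16 + 84) - 27)² = (100 - 27)² = 73² = 5329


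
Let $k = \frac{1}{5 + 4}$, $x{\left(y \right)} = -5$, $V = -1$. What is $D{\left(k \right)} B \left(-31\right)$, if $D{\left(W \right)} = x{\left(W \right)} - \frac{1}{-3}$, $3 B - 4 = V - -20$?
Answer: $\frac{9982}{9} \approx 1109.1$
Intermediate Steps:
$B = \frac{23}{3}$ ($B = \frac{4}{3} + \frac{-1 - -20}{3} = \frac{4}{3} + \frac{-1 + 20}{3} = \frac{4}{3} + \frac{1}{3} \cdot 19 = \frac{4}{3} + \frac{19}{3} = \frac{23}{3} \approx 7.6667$)
$k = \frac{1}{9} \approx 0.11111$
$D{\left(W \right)} = - \frac{14}{3}$ ($D{\left(W \right)} = -5 - \frac{1}{-3} = -5 - - \frac{1}{3} = -5 + \frac{1}{3} = - \frac{14}{3}$)
$D{\left(k \right)} B \left(-31\right) = \left(- \frac{14}{3}\right) \frac{23}{3} \left(-31\right) = \left(- \frac{322}{9}\right) \left(-31\right) = \frac{9982}{9}$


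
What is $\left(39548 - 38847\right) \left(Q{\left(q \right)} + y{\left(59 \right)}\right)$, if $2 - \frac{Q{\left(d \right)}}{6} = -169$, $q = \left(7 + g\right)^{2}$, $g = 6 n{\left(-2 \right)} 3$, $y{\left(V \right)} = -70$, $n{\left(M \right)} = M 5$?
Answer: $670156$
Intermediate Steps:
$n{\left(M \right)} = 5 M$
$g = -180$ ($g = 6 \cdot 5 \left(-2\right) 3 = 6 \left(-10\right) 3 = \left(-60\right) 3 = -180$)
$q = 29929$ ($q = \left(7 - 180\right)^{2} = \left(-173\right)^{2} = 29929$)
$Q{\left(d \right)} = 1026$ ($Q{\left(d \right)} = 12 - -1014 = 12 + 1014 = 1026$)
$\left(39548 - 38847\right) \left(Q{\left(q \right)} + y{\left(59 \right)}\right) = \left(39548 - 38847\right) \left(1026 - 70\right) = 701 \cdot 956 = 670156$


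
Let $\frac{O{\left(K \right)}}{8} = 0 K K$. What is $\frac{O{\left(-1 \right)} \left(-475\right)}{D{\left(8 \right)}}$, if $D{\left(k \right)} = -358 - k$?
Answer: $0$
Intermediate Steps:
$O{\left(K \right)} = 0$ ($O{\left(K \right)} = 8 \cdot 0 K K = 8 \cdot 0 K = 8 \cdot 0 = 0$)
$\frac{O{\left(-1 \right)} \left(-475\right)}{D{\left(8 \right)}} = \frac{0 \left(-475\right)}{-358 - 8} = \frac{0}{-358 - 8} = \frac{0}{-366} = 0 \left(- \frac{1}{366}\right) = 0$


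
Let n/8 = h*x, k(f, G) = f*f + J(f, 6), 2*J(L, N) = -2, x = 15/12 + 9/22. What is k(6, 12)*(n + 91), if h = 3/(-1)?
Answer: 19705/11 ≈ 1791.4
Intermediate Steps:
x = 73/44 (x = 15*(1/12) + 9*(1/22) = 5/4 + 9/22 = 73/44 ≈ 1.6591)
J(L, N) = -1 (J(L, N) = (½)*(-2) = -1)
k(f, G) = -1 + f² (k(f, G) = f*f - 1 = f² - 1 = -1 + f²)
h = -3 (h = 3*(-1) = -3)
n = -438/11 (n = 8*(-3*73/44) = 8*(-219/44) = -438/11 ≈ -39.818)
k(6, 12)*(n + 91) = (-1 + 6²)*(-438/11 + 91) = (-1 + 36)*(563/11) = 35*(563/11) = 19705/11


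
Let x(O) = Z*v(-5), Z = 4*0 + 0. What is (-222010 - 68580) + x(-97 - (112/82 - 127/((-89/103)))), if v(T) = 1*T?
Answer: -290590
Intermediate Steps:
Z = 0 (Z = 0 + 0 = 0)
v(T) = T
x(O) = 0 (x(O) = 0*(-5) = 0)
(-222010 - 68580) + x(-97 - (112/82 - 127/((-89/103)))) = (-222010 - 68580) + 0 = -290590 + 0 = -290590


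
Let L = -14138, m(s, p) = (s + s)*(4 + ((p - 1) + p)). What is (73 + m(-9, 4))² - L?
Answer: 29763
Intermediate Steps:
m(s, p) = 2*s*(3 + 2*p) (m(s, p) = (2*s)*(4 + ((-1 + p) + p)) = (2*s)*(4 + (-1 + 2*p)) = (2*s)*(3 + 2*p) = 2*s*(3 + 2*p))
(73 + m(-9, 4))² - L = (73 + 2*(-9)*(3 + 2*4))² - 1*(-14138) = (73 + 2*(-9)*(3 + 8))² + 14138 = (73 + 2*(-9)*11)² + 14138 = (73 - 198)² + 14138 = (-125)² + 14138 = 15625 + 14138 = 29763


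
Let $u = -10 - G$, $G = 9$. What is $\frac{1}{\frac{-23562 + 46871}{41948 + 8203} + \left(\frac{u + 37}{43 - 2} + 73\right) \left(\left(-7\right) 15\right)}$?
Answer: $- \frac{2056191}{15854533736} \approx -0.00012969$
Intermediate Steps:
$u = -19$ ($u = -10 - 9 = -19$)
$\frac{1}{\frac{-23562 + 46871}{41948 + 8203} + \left(\frac{u + 37}{43 - 2} + 73\right) \left(\left(-7\right) 15\right)} = \frac{1}{\frac{-23562 + 46871}{41948 + 8203} + \left(\frac{-19 + 37}{43 - 2} + 73\right) \left(\left(-7\right) 15\right)} = \frac{1}{\frac{23309}{50151} + \left(\frac{18}{41} + 73\right) \left(-105\right)} = \frac{1}{\frac{23309}{50151} + \frac{3011}{41} \left(-105\right)} = \frac{1}{\frac{23309}{50151} - \frac{316155}{41}} = \frac{1}{- \frac{15854533736}{2056191}} = - \frac{2056191}{15854533736}$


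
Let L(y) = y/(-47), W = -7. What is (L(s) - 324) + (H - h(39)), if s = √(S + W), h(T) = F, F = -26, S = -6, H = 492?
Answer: 194 - I*√13/47 ≈ 194.0 - 0.076714*I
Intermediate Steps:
h(T) = -26
s = I*√13 (s = √(-6 - 7) = √(-13) = I*√13 ≈ 3.6056*I)
L(y) = -y/47 (L(y) = y*(-1/47) = -y/47)
(L(s) - 324) + (H - h(39)) = (-I*√13/47 - 324) + (492 - 1*(-26)) = (-I*√13/47 - 324) + (492 + 26) = (-324 - I*√13/47) + 518 = 194 - I*√13/47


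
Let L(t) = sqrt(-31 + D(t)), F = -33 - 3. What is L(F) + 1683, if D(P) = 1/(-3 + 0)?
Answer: 1683 + I*sqrt(282)/3 ≈ 1683.0 + 5.5976*I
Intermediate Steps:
F = -36
D(P) = -1/3 (D(P) = 1/(-3) = -1/3)
L(t) = I*sqrt(282)/3 (L(t) = sqrt(-31 - 1/3) = sqrt(-94/3) = I*sqrt(282)/3)
L(F) + 1683 = I*sqrt(282)/3 + 1683 = 1683 + I*sqrt(282)/3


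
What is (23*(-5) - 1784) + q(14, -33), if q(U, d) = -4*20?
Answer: -1979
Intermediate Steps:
q(U, d) = -80
(23*(-5) - 1784) + q(14, -33) = (23*(-5) - 1784) - 80 = (-115 - 1784) - 80 = -1899 - 80 = -1979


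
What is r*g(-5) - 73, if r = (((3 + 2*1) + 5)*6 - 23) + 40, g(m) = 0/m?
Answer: -73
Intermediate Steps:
g(m) = 0
r = 77 (r = (((3 + 2) + 5)*6 - 23) + 40 = ((5 + 5)*6 - 23) + 40 = (10*6 - 23) + 40 = (60 - 23) + 40 = 37 + 40 = 77)
r*g(-5) - 73 = 77*0 - 73 = 0 - 73 = -73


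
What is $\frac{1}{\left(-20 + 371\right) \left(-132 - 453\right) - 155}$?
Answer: $- \frac{1}{205490} \approx -4.8664 \cdot 10^{-6}$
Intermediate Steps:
$\frac{1}{\left(-20 + 371\right) \left(-132 - 453\right) - 155} = \frac{1}{351 \left(-585\right) - 155} = \frac{1}{-205335 - 155} = \frac{1}{-205490} = - \frac{1}{205490}$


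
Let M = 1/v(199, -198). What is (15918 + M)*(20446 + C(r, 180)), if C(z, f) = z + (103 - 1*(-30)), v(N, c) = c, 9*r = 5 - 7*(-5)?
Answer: 53078840683/162 ≈ 3.2765e+8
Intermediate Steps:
r = 40/9 (r = (5 - 7*(-5))/9 = (5 + 35)/9 = (⅑)*40 = 40/9 ≈ 4.4444)
M = -1/198 (M = 1/(-198) = -1/198 ≈ -0.0050505)
C(z, f) = 133 + z (C(z, f) = z + (103 + 30) = z + 133 = 133 + z)
(15918 + M)*(20446 + C(r, 180)) = (15918 - 1/198)*(20446 + (133 + 40/9)) = 3151763*(20446 + 1237/9)/198 = (3151763/198)*(185251/9) = 53078840683/162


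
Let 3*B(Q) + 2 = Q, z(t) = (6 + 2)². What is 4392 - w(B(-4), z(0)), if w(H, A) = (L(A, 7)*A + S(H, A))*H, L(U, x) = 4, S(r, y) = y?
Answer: 5032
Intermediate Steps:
z(t) = 64 (z(t) = 8² = 64)
B(Q) = -⅔ + Q/3
w(H, A) = 5*A*H (w(H, A) = (4*A + A)*H = (5*A)*H = 5*A*H)
4392 - w(B(-4), z(0)) = 4392 - 5*64*(-⅔ + (⅓)*(-4)) = 4392 - 5*64*(-⅔ - 4/3) = 4392 - 5*64*(-2) = 4392 - 1*(-640) = 4392 + 640 = 5032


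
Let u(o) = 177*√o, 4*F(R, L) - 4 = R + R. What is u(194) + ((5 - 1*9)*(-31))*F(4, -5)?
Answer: 372 + 177*√194 ≈ 2837.3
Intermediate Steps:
F(R, L) = 1 + R/2 (F(R, L) = 1 + (R + R)/4 = 1 + (2*R)/4 = 1 + R/2)
u(194) + ((5 - 1*9)*(-31))*F(4, -5) = 177*√194 + ((5 - 1*9)*(-31))*(1 + (½)*4) = 177*√194 + ((5 - 9)*(-31))*(1 + 2) = 177*√194 - 4*(-31)*3 = 177*√194 + 124*3 = 177*√194 + 372 = 372 + 177*√194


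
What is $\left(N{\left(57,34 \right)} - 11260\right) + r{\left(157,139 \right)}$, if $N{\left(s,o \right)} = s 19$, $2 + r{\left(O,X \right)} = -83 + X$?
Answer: $-10123$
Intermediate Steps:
$r{\left(O,X \right)} = -85 + X$ ($r{\left(O,X \right)} = -2 + \left(-83 + X\right) = -85 + X$)
$N{\left(s,o \right)} = 19 s$
$\left(N{\left(57,34 \right)} - 11260\right) + r{\left(157,139 \right)} = \left(19 \cdot 57 - 11260\right) + \left(-85 + 139\right) = \left(1083 - 11260\right) + 54 = -10177 + 54 = -10123$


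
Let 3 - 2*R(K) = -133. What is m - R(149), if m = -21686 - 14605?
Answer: -36359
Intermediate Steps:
m = -36291
R(K) = 68 (R(K) = 3/2 - ½*(-133) = 3/2 + 133/2 = 68)
m - R(149) = -36291 - 1*68 = -36291 - 68 = -36359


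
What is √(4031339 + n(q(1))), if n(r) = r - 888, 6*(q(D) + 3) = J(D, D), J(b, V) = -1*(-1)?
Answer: √145096134/6 ≈ 2007.6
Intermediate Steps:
J(b, V) = 1
q(D) = -17/6 (q(D) = -3 + (⅙)*1 = -3 + ⅙ = -17/6)
n(r) = -888 + r
√(4031339 + n(q(1))) = √(4031339 + (-888 - 17/6)) = √(4031339 - 5345/6) = √(24182689/6) = √145096134/6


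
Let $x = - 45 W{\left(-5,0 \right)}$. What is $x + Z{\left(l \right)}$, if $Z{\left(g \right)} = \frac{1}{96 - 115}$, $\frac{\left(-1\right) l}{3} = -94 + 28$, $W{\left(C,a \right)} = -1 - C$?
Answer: $- \frac{3421}{19} \approx -180.05$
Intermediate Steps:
$l = 198$ ($l = - 3 \left(-94 + 28\right) = \left(-3\right) \left(-66\right) = 198$)
$Z{\left(g \right)} = - \frac{1}{19}$ ($Z{\left(g \right)} = \frac{1}{-19} = - \frac{1}{19}$)
$x = -180$ ($x = - 45 \left(-1 - -5\right) = - 45 \left(-1 + 5\right) = \left(-45\right) 4 = -180$)
$x + Z{\left(l \right)} = -180 - \frac{1}{19} = - \frac{3421}{19}$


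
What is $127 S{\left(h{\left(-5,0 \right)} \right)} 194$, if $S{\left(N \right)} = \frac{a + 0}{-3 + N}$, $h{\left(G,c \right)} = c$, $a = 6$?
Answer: $-49276$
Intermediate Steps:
$S{\left(N \right)} = \frac{6}{-3 + N}$ ($S{\left(N \right)} = \frac{6 + 0}{-3 + N} = \frac{6}{-3 + N}$)
$127 S{\left(h{\left(-5,0 \right)} \right)} 194 = 127 \frac{6}{-3 + 0} \cdot 194 = 127 \frac{6}{-3} \cdot 194 = 127 \cdot 6 \left(- \frac{1}{3}\right) 194 = 127 \left(-2\right) 194 = \left(-254\right) 194 = -49276$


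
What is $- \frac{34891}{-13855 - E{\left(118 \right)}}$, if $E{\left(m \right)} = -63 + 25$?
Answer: $\frac{851}{337} \approx 2.5252$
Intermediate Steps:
$E{\left(m \right)} = -38$
$- \frac{34891}{-13855 - E{\left(118 \right)}} = - \frac{34891}{-13855 - -38} = - \frac{34891}{-13855 + 38} = - \frac{34891}{-13817} = \left(-34891\right) \left(- \frac{1}{13817}\right) = \frac{851}{337}$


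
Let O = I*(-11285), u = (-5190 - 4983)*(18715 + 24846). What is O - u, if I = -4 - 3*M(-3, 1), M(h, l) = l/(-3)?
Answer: 443179908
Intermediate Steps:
M(h, l) = -l/3 (M(h, l) = l*(-⅓) = -l/3)
u = -443146053 (u = -10173*43561 = -443146053)
I = -3 (I = -4 - (-1) = -4 - 3*(-⅓) = -4 + 1 = -3)
O = 33855 (O = -3*(-11285) = 33855)
O - u = 33855 - 1*(-443146053) = 33855 + 443146053 = 443179908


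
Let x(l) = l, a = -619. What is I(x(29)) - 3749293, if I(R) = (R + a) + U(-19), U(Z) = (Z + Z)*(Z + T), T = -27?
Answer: -3748135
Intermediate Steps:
U(Z) = 2*Z*(-27 + Z) (U(Z) = (Z + Z)*(Z - 27) = (2*Z)*(-27 + Z) = 2*Z*(-27 + Z))
I(R) = 1129 + R (I(R) = (R - 619) + 2*(-19)*(-27 - 19) = (-619 + R) + 2*(-19)*(-46) = (-619 + R) + 1748 = 1129 + R)
I(x(29)) - 3749293 = (1129 + 29) - 3749293 = 1158 - 3749293 = -3748135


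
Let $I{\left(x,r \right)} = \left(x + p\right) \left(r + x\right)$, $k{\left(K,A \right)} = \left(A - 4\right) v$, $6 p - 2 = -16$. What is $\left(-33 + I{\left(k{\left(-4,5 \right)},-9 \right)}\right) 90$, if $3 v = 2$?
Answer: $-1720$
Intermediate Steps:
$p = - \frac{7}{3}$ ($p = \frac{1}{3} + \frac{1}{6} \left(-16\right) = \frac{1}{3} - \frac{8}{3} = - \frac{7}{3} \approx -2.3333$)
$v = \frac{2}{3}$ ($v = \frac{1}{3} \cdot 2 = \frac{2}{3} \approx 0.66667$)
$k{\left(K,A \right)} = - \frac{8}{3} + \frac{2 A}{3}$ ($k{\left(K,A \right)} = \left(A - 4\right) \frac{2}{3} = \left(-4 + A\right) \frac{2}{3} = - \frac{8}{3} + \frac{2 A}{3}$)
$I{\left(x,r \right)} = \left(- \frac{7}{3} + x\right) \left(r + x\right)$ ($I{\left(x,r \right)} = \left(x - \frac{7}{3}\right) \left(r + x\right) = \left(- \frac{7}{3} + x\right) \left(r + x\right)$)
$\left(-33 + I{\left(k{\left(-4,5 \right)},-9 \right)}\right) 90 = \left(-33 - \left(-21 - \left(- \frac{8}{3} + \frac{2}{3} \cdot 5\right)^{2} + \frac{34 \left(- \frac{8}{3} + \frac{2}{3} \cdot 5\right)}{3}\right)\right) 90 = \left(-33 + \left(\left(- \frac{8}{3} + \frac{10}{3}\right)^{2} + 21 - \frac{7 \left(- \frac{8}{3} + \frac{10}{3}\right)}{3} - 9 \left(- \frac{8}{3} + \frac{10}{3}\right)\right)\right) 90 = \left(-33 + \left(\left(\frac{2}{3}\right)^{2} + 21 - \frac{14}{9} - 6\right)\right) 90 = \left(-33 + \left(\frac{4}{9} + 21 - \frac{14}{9} - 6\right)\right) 90 = \left(-33 + \frac{125}{9}\right) 90 = \left(- \frac{172}{9}\right) 90 = -1720$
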